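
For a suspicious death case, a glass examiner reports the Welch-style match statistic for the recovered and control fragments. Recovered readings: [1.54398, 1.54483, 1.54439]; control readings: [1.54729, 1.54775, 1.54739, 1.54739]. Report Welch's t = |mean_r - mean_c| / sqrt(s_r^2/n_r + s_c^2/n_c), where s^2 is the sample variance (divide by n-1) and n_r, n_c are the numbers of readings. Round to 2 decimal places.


Welch's t-criterion for glass RI comparison:
Recovered mean = sum / n_r = 4.6332 / 3 = 1.5444
Control mean = sum / n_c = 6.18982 / 4 = 1.547455
Recovered sample variance s_r^2 = 1.807e-07
Control sample variance s_c^2 = 4.09e-08
Welch SE (unpooled) = sqrt(s_r^2/n_r + s_c^2/n_c) = sqrt(6.02333e-08 + 1.0225e-08) = sqrt(7.04583e-08) = 0.00026544
|mean_r - mean_c| = 0.003055
t = 0.003055 / 0.00026544 = 11.51

11.51


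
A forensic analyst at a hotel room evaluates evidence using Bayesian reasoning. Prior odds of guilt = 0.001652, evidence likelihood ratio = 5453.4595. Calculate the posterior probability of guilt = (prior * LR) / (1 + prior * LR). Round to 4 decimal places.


Bayesian evidence evaluation:
Posterior odds = prior_odds * LR = 0.001652 * 5453.4595 = 9.009115
Posterior probability = posterior_odds / (1 + posterior_odds)
= 9.009115 / (1 + 9.009115)
= 9.009115 / 10.009115
= 0.9001

0.9001


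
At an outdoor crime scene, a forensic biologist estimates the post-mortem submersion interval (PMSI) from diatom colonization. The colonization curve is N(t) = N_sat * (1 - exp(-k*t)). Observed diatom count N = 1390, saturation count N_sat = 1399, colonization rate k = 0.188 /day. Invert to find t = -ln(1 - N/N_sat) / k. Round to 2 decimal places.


PMSI from diatom colonization curve:
N / N_sat = 1390 / 1399 = 0.993567
1 - N/N_sat = 0.006433
ln(1 - N/N_sat) = -5.046314
t = -ln(1 - N/N_sat) / k = -(-5.046314) / 0.188 = 26.84 days

26.84


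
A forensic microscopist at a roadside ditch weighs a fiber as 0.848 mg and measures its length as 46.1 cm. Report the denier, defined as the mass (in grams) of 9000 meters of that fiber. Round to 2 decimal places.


Denier calculation:
Mass in grams = 0.848 mg / 1000 = 0.000848 g
Length in meters = 46.1 cm / 100 = 0.461 m
Linear density = mass / length = 0.000848 / 0.461 = 0.00183948 g/m
Denier = (g/m) * 9000 = 0.00183948 * 9000 = 16.56

16.56


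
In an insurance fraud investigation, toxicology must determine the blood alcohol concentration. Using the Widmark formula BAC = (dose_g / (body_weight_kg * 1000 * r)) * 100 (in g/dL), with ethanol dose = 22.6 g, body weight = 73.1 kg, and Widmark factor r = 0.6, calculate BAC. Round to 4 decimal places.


Applying the Widmark formula:
BAC = (dose_g / (body_wt * 1000 * r)) * 100
Denominator = 73.1 * 1000 * 0.6 = 43860
BAC = (22.6 / 43860) * 100
BAC = 0.0515 g/dL

0.0515


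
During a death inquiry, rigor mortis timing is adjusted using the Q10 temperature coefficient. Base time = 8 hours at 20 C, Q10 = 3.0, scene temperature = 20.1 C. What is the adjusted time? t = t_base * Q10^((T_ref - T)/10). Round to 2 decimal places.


Rigor mortis time adjustment:
Exponent = (T_ref - T_actual) / 10 = (20 - 20.1) / 10 = -0.01
Q10 factor = 3.0^-0.01 = 0.98907
t_adjusted = 8 * 0.98907 = 7.91 hours

7.91


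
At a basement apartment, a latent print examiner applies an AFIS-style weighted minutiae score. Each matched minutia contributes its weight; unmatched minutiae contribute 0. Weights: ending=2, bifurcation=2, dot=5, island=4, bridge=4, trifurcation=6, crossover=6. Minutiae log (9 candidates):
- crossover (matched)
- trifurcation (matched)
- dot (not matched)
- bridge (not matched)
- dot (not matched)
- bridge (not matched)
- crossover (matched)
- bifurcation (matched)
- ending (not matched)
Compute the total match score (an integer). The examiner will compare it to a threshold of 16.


Weighted minutiae match score:
  crossover: matched, +6 (running total 6)
  trifurcation: matched, +6 (running total 12)
  dot: not matched, +0
  bridge: not matched, +0
  dot: not matched, +0
  bridge: not matched, +0
  crossover: matched, +6 (running total 18)
  bifurcation: matched, +2 (running total 20)
  ending: not matched, +0
Total score = 20
Threshold = 16; verdict = identification

20


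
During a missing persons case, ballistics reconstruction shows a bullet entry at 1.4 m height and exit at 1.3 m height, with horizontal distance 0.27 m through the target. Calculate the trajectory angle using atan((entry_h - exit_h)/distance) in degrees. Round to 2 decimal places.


Bullet trajectory angle:
Height difference = 1.4 - 1.3 = 0.1 m
angle = atan(0.1 / 0.27)
angle = atan(0.37037)
angle = 20.32 degrees

20.32


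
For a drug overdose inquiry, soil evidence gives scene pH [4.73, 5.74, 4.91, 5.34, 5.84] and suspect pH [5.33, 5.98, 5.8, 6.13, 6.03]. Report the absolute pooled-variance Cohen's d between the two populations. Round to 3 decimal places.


Pooled-variance Cohen's d for soil pH comparison:
Scene mean = 26.56 / 5 = 5.312
Suspect mean = 29.27 / 5 = 5.854
Scene sample variance s_s^2 = 0.24077
Suspect sample variance s_c^2 = 0.10013
Pooled variance = ((n_s-1)*s_s^2 + (n_c-1)*s_c^2) / (n_s + n_c - 2) = 0.17045
Pooled SD = sqrt(0.17045) = 0.412856
Mean difference = -0.542
|d| = |-0.542| / 0.412856 = 1.313

1.313


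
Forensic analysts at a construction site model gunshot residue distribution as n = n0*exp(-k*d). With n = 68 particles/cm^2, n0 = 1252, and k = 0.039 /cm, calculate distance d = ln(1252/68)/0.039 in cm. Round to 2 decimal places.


GSR distance calculation:
n0/n = 1252 / 68 = 18.411765
ln(n0/n) = 2.91299
d = 2.91299 / 0.039 = 74.69 cm

74.69


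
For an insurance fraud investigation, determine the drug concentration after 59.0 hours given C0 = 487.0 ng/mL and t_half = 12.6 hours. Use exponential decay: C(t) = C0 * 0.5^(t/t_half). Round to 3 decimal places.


Drug concentration decay:
Number of half-lives = t / t_half = 59.0 / 12.6 = 4.68254
Decay factor = 0.5^4.68254 = 0.03894171
C(t) = 487.0 * 0.03894171 = 18.965 ng/mL

18.965


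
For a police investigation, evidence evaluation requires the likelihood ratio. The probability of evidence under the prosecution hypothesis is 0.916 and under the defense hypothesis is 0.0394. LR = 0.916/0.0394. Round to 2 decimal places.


Likelihood ratio calculation:
LR = P(E|Hp) / P(E|Hd)
LR = 0.916 / 0.0394
LR = 23.25

23.25


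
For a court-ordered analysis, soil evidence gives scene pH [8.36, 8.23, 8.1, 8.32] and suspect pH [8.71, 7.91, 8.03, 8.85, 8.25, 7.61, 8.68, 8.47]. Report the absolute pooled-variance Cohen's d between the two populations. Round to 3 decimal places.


Pooled-variance Cohen's d for soil pH comparison:
Scene mean = 33.01 / 4 = 8.2525
Suspect mean = 66.51 / 8 = 8.31375
Scene sample variance s_s^2 = 0.013292
Suspect sample variance s_c^2 = 0.192284
Pooled variance = ((n_s-1)*s_s^2 + (n_c-1)*s_c^2) / (n_s + n_c - 2) = 0.138586
Pooled SD = sqrt(0.138586) = 0.372271
Mean difference = -0.06125
|d| = |-0.06125| / 0.372271 = 0.165

0.165


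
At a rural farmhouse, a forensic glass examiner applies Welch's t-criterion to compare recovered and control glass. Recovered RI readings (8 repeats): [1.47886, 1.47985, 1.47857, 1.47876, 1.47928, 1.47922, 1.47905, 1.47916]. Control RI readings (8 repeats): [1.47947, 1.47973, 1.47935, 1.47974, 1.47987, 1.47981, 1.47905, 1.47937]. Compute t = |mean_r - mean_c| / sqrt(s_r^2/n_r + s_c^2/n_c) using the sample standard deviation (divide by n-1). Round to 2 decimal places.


Welch's t-criterion for glass RI comparison:
Recovered mean = sum / n_r = 11.83275 / 8 = 1.4790938
Control mean = sum / n_c = 11.83639 / 8 = 1.4795487
Recovered sample variance s_r^2 = 1.52741e-07
Control sample variance s_c^2 = 8.10411e-08
Welch SE (unpooled) = sqrt(s_r^2/n_r + s_c^2/n_c) = sqrt(1.90926e-08 + 1.01301e-08) = sqrt(2.92227e-08) = 0.000170946
|mean_r - mean_c| = 0.000455
t = 0.000455 / 0.000170946 = 2.66

2.66


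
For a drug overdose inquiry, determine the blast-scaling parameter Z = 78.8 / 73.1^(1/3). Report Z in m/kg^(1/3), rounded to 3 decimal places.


Scaled distance calculation:
W^(1/3) = 73.1^(1/3) = 4.181247
Z = R / W^(1/3) = 78.8 / 4.181247
Z = 18.846 m/kg^(1/3)

18.846


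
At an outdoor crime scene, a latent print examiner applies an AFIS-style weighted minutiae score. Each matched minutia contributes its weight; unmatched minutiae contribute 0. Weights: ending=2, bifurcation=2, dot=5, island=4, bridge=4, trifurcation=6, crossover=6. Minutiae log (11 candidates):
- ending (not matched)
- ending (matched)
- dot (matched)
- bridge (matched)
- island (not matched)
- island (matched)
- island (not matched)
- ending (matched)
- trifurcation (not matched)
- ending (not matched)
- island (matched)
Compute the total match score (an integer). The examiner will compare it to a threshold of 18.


Weighted minutiae match score:
  ending: not matched, +0
  ending: matched, +2 (running total 2)
  dot: matched, +5 (running total 7)
  bridge: matched, +4 (running total 11)
  island: not matched, +0
  island: matched, +4 (running total 15)
  island: not matched, +0
  ending: matched, +2 (running total 17)
  trifurcation: not matched, +0
  ending: not matched, +0
  island: matched, +4 (running total 21)
Total score = 21
Threshold = 18; verdict = identification

21


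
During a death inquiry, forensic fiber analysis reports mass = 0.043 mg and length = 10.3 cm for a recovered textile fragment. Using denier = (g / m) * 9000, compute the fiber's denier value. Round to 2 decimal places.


Denier calculation:
Mass in grams = 0.043 mg / 1000 = 0.000043 g
Length in meters = 10.3 cm / 100 = 0.103 m
Linear density = mass / length = 0.000043 / 0.103 = 0.00041748 g/m
Denier = (g/m) * 9000 = 0.00041748 * 9000 = 3.76

3.76


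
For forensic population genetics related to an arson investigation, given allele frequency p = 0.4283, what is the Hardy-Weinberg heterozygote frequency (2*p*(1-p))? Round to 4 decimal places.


Hardy-Weinberg heterozygote frequency:
q = 1 - p = 1 - 0.4283 = 0.5717
2pq = 2 * 0.4283 * 0.5717 = 0.4897

0.4897


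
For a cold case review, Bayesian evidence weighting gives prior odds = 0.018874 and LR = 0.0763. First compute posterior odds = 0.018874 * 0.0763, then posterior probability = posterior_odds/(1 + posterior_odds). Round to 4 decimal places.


Bayesian evidence evaluation:
Posterior odds = prior_odds * LR = 0.018874 * 0.0763 = 0.001440086
Posterior probability = posterior_odds / (1 + posterior_odds)
= 0.001440086 / (1 + 0.001440086)
= 0.001440086 / 1.001440086
= 0.0014

0.0014


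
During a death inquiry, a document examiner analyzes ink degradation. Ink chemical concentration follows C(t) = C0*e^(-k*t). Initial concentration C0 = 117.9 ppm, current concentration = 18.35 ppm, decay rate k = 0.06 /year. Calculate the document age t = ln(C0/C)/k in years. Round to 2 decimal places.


Document age estimation:
C0/C = 117.9 / 18.35 = 6.425068
ln(C0/C) = 1.860207
t = 1.860207 / 0.06 = 31.00 years

31.00


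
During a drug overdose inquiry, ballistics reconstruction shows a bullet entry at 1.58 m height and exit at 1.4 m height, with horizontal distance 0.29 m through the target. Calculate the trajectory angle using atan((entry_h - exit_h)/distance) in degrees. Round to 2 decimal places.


Bullet trajectory angle:
Height difference = 1.58 - 1.4 = 0.18 m
angle = atan(0.18 / 0.29)
angle = atan(0.62069)
angle = 31.83 degrees

31.83


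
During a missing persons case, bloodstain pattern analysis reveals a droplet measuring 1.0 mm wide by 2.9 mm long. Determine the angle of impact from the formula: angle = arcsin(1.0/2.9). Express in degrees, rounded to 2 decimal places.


Blood spatter impact angle calculation:
width / length = 1.0 / 2.9 = 0.344828
angle = arcsin(0.344828)
angle = 20.17 degrees

20.17


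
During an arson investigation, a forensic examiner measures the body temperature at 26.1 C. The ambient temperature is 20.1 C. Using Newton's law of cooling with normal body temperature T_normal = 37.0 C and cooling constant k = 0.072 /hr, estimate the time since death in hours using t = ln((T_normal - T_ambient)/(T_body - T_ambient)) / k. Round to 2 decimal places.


Using Newton's law of cooling:
t = ln((T_normal - T_ambient) / (T_body - T_ambient)) / k
T_normal - T_ambient = 16.9
T_body - T_ambient = 6.0
Ratio = 2.816667
ln(ratio) = 1.035554
t = 1.035554 / 0.072 = 14.38 hours

14.38


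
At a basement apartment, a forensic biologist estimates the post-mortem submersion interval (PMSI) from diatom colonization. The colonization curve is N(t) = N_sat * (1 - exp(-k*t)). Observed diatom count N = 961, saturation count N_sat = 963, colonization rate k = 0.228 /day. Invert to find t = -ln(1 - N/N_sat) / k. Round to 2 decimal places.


PMSI from diatom colonization curve:
N / N_sat = 961 / 963 = 0.997923
1 - N/N_sat = 0.002077
ln(1 - N/N_sat) = -6.176831
t = -ln(1 - N/N_sat) / k = -(-6.176831) / 0.228 = 27.09 days

27.09


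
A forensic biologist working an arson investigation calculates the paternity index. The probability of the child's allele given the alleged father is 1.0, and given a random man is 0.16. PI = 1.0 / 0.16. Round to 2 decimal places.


Paternity Index calculation:
PI = P(allele|father) / P(allele|random)
PI = 1.0 / 0.16
PI = 6.25

6.25


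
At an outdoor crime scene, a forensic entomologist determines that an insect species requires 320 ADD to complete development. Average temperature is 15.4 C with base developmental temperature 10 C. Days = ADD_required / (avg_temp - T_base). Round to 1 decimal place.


Insect development time:
Effective temperature = avg_temp - T_base = 15.4 - 10 = 5.4 C
Days = ADD / effective_temp = 320 / 5.4 = 59.3 days

59.3


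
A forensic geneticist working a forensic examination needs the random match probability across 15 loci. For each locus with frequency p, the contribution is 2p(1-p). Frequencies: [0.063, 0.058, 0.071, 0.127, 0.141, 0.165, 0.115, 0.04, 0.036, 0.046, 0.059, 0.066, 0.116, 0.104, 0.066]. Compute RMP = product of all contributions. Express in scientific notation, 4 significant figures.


Computing RMP for 15 loci:
Locus 1: 2 * 0.063 * 0.937 = 0.118062
Locus 2: 2 * 0.058 * 0.942 = 0.109272
Locus 3: 2 * 0.071 * 0.929 = 0.131918
Locus 4: 2 * 0.127 * 0.873 = 0.221742
Locus 5: 2 * 0.141 * 0.859 = 0.242238
Locus 6: 2 * 0.165 * 0.835 = 0.27555
Locus 7: 2 * 0.115 * 0.885 = 0.20355
Locus 8: 2 * 0.04 * 0.96 = 0.0768
Locus 9: 2 * 0.036 * 0.964 = 0.069408
Locus 10: 2 * 0.046 * 0.954 = 0.087768
Locus 11: 2 * 0.059 * 0.941 = 0.111038
Locus 12: 2 * 0.066 * 0.934 = 0.123288
Locus 13: 2 * 0.116 * 0.884 = 0.205088
Locus 14: 2 * 0.104 * 0.896 = 0.186368
Locus 15: 2 * 0.066 * 0.934 = 0.123288
RMP = 1.547e-13

1.547e-13


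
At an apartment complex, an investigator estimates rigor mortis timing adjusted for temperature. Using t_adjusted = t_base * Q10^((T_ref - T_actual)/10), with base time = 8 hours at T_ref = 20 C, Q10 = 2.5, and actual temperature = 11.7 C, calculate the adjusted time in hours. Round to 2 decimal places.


Rigor mortis time adjustment:
Exponent = (T_ref - T_actual) / 10 = (20 - 11.7) / 10 = 0.83
Q10 factor = 2.5^0.83 = 2.13939
t_adjusted = 8 * 2.13939 = 17.12 hours

17.12


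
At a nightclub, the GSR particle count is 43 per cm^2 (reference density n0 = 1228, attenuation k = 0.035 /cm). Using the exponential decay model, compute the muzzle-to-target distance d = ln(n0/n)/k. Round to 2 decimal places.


GSR distance calculation:
n0/n = 1228 / 43 = 28.55814
ln(n0/n) = 3.351942
d = 3.351942 / 0.035 = 95.77 cm

95.77


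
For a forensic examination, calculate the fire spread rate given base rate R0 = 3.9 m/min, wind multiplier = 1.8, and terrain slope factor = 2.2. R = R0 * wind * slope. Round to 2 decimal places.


Fire spread rate calculation:
R = R0 * wind_factor * slope_factor
= 3.9 * 1.8 * 2.2
= 7.02 * 2.2
= 15.44 m/min

15.44


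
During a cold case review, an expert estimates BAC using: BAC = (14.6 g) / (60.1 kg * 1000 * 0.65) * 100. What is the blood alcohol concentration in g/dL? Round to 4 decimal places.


Applying the Widmark formula:
BAC = (dose_g / (body_wt * 1000 * r)) * 100
Denominator = 60.1 * 1000 * 0.65 = 39065
BAC = (14.6 / 39065) * 100
BAC = 0.0374 g/dL

0.0374


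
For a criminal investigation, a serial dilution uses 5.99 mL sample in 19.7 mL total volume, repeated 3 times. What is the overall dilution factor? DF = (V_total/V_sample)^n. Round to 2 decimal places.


Dilution factor calculation:
Single dilution = V_total / V_sample = 19.7 / 5.99 ≈ 3.288815
Number of dilutions = 3
Total DF = (19.7 / 5.99)^3 (full precision, rounded at the end) = 35.57

35.57


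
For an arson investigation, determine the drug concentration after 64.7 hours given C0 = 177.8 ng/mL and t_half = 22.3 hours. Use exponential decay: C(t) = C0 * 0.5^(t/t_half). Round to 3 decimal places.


Drug concentration decay:
Number of half-lives = t / t_half = 64.7 / 22.3 = 2.901345
Decay factor = 0.5^2.901345 = 0.13384684
C(t) = 177.8 * 0.13384684 = 23.798 ng/mL

23.798


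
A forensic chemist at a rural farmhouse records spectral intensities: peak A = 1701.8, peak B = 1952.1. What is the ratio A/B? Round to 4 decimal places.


Spectral peak ratio:
Peak A = 1701.8 counts
Peak B = 1952.1 counts
Ratio = 1701.8 / 1952.1 = 0.8718

0.8718


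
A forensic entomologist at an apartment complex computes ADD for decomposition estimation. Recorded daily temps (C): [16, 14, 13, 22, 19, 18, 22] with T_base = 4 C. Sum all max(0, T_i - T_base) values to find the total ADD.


Computing ADD day by day:
Day 1: max(0, 16 - 4) = 12
Day 2: max(0, 14 - 4) = 10
Day 3: max(0, 13 - 4) = 9
Day 4: max(0, 22 - 4) = 18
Day 5: max(0, 19 - 4) = 15
Day 6: max(0, 18 - 4) = 14
Day 7: max(0, 22 - 4) = 18
Total ADD = 96

96


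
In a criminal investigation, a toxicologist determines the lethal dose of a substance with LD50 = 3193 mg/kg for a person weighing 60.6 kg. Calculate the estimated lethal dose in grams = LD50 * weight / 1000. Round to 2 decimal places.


Lethal dose calculation:
Lethal dose = LD50 * body_weight / 1000
= 3193 * 60.6 / 1000
= 193495.8 / 1000
= 193.50 g

193.50


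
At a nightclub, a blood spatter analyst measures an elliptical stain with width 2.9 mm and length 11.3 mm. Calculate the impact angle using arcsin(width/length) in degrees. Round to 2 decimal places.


Blood spatter impact angle calculation:
width / length = 2.9 / 11.3 = 0.256637
angle = arcsin(0.256637)
angle = 14.87 degrees

14.87


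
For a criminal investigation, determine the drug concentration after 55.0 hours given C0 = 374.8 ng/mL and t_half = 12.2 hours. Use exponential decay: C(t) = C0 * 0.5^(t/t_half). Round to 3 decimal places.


Drug concentration decay:
Number of half-lives = t / t_half = 55.0 / 12.2 = 4.508197
Decay factor = 0.5^4.508197 = 0.04394379
C(t) = 374.8 * 0.04394379 = 16.470 ng/mL

16.470


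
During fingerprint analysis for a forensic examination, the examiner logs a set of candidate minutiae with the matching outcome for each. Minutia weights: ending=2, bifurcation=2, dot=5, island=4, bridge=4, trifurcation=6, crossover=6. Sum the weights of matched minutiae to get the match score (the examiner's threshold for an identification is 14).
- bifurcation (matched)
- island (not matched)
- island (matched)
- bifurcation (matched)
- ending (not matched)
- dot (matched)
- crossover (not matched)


Weighted minutiae match score:
  bifurcation: matched, +2 (running total 2)
  island: not matched, +0
  island: matched, +4 (running total 6)
  bifurcation: matched, +2 (running total 8)
  ending: not matched, +0
  dot: matched, +5 (running total 13)
  crossover: not matched, +0
Total score = 13
Threshold = 14; verdict = inconclusive

13


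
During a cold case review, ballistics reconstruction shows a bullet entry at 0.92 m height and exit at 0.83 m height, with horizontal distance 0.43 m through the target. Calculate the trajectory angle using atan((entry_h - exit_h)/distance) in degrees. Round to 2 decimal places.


Bullet trajectory angle:
Height difference = 0.92 - 0.83 = 0.09 m
angle = atan(0.09 / 0.43)
angle = atan(0.209302)
angle = 11.82 degrees

11.82


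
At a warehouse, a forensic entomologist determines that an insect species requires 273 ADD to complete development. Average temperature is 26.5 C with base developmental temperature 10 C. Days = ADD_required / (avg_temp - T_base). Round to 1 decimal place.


Insect development time:
Effective temperature = avg_temp - T_base = 26.5 - 10 = 16.5 C
Days = ADD / effective_temp = 273 / 16.5 = 16.5 days

16.5


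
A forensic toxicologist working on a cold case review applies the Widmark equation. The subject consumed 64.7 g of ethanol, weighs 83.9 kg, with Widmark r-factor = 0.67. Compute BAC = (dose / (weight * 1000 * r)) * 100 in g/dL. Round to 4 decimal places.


Applying the Widmark formula:
BAC = (dose_g / (body_wt * 1000 * r)) * 100
Denominator = 83.9 * 1000 * 0.67 = 56213
BAC = (64.7 / 56213) * 100
BAC = 0.1151 g/dL

0.1151


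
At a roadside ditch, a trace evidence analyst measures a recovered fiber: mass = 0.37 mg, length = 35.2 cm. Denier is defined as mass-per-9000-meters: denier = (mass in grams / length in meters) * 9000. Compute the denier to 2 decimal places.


Denier calculation:
Mass in grams = 0.37 mg / 1000 = 0.00037 g
Length in meters = 35.2 cm / 100 = 0.352 m
Linear density = mass / length = 0.00037 / 0.352 = 0.00105114 g/m
Denier = (g/m) * 9000 = 0.00105114 * 9000 = 9.46

9.46


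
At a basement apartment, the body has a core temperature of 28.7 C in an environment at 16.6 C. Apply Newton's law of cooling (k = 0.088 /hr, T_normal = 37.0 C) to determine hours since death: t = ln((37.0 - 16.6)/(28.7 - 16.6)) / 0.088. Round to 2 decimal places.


Using Newton's law of cooling:
t = ln((T_normal - T_ambient) / (T_body - T_ambient)) / k
T_normal - T_ambient = 20.4
T_body - T_ambient = 12.1
Ratio = 1.68595
ln(ratio) = 0.522329
t = 0.522329 / 0.088 = 5.94 hours

5.94


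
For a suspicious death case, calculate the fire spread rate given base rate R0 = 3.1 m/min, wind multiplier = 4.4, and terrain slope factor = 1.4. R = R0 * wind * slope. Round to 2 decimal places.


Fire spread rate calculation:
R = R0 * wind_factor * slope_factor
= 3.1 * 4.4 * 1.4
= 13.64 * 1.4
= 19.10 m/min

19.10


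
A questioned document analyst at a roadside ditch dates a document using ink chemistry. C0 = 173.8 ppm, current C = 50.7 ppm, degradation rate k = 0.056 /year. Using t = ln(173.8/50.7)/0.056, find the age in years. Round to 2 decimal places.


Document age estimation:
C0/C = 173.8 / 50.7 = 3.428008
ln(C0/C) = 1.231979
t = 1.231979 / 0.056 = 22.00 years

22.00


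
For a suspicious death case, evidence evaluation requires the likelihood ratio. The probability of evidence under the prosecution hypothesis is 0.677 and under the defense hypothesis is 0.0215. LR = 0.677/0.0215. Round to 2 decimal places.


Likelihood ratio calculation:
LR = P(E|Hp) / P(E|Hd)
LR = 0.677 / 0.0215
LR = 31.49

31.49


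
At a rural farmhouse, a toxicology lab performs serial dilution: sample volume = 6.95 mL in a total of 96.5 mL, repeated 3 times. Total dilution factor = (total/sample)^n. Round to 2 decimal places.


Dilution factor calculation:
Single dilution = V_total / V_sample = 96.5 / 6.95 ≈ 13.884892
Number of dilutions = 3
Total DF = (96.5 / 6.95)^3 (full precision, rounded at the end) = 2676.87

2676.87


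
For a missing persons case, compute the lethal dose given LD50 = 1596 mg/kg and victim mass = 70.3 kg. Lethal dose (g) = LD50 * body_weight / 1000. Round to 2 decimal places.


Lethal dose calculation:
Lethal dose = LD50 * body_weight / 1000
= 1596 * 70.3 / 1000
= 112198.8 / 1000
= 112.20 g

112.20


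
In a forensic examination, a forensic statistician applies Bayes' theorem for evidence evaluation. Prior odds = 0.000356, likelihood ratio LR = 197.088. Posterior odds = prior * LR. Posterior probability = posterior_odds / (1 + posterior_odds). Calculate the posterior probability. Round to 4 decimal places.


Bayesian evidence evaluation:
Posterior odds = prior_odds * LR = 0.000356 * 197.088 = 0.07016333
Posterior probability = posterior_odds / (1 + posterior_odds)
= 0.07016333 / (1 + 0.07016333)
= 0.07016333 / 1.07016333
= 0.0656

0.0656


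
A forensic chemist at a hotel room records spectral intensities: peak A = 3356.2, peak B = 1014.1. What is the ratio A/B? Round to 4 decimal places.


Spectral peak ratio:
Peak A = 3356.2 counts
Peak B = 1014.1 counts
Ratio = 3356.2 / 1014.1 = 3.3095

3.3095


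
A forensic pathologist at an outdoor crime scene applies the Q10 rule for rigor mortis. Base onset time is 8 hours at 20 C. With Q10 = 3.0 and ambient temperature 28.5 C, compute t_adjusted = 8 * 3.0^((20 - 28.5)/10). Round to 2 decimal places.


Rigor mortis time adjustment:
Exponent = (T_ref - T_actual) / 10 = (20 - 28.5) / 10 = -0.85
Q10 factor = 3.0^-0.85 = 0.39305
t_adjusted = 8 * 0.39305 = 3.14 hours

3.14


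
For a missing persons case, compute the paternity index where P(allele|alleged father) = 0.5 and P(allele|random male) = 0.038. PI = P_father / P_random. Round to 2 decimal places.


Paternity Index calculation:
PI = P(allele|father) / P(allele|random)
PI = 0.5 / 0.038
PI = 13.16

13.16


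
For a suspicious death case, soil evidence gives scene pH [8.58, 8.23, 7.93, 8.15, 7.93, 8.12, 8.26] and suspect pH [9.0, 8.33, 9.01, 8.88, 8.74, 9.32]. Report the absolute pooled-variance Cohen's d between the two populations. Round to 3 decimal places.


Pooled-variance Cohen's d for soil pH comparison:
Scene mean = 57.2 / 7 = 8.171429
Suspect mean = 53.28 / 6 = 8.88
Scene sample variance s_s^2 = 0.049648
Suspect sample variance s_c^2 = 0.1094
Pooled variance = ((n_s-1)*s_s^2 + (n_c-1)*s_c^2) / (n_s + n_c - 2) = 0.076808
Pooled SD = sqrt(0.076808) = 0.277143
Mean difference = -0.708571
|d| = |-0.708571| / 0.277143 = 2.557

2.557


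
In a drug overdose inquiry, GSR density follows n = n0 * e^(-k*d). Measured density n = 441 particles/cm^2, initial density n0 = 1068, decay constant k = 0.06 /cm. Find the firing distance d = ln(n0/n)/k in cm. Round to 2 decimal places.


GSR distance calculation:
n0/n = 1068 / 441 = 2.421769
ln(n0/n) = 0.884498
d = 0.884498 / 0.06 = 14.74 cm

14.74


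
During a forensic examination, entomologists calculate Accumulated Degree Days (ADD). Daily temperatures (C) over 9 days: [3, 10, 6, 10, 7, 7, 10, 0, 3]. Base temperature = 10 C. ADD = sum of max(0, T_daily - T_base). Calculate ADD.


Computing ADD day by day:
Day 1: max(0, 3 - 10) = 0
Day 2: max(0, 10 - 10) = 0
Day 3: max(0, 6 - 10) = 0
Day 4: max(0, 10 - 10) = 0
Day 5: max(0, 7 - 10) = 0
Day 6: max(0, 7 - 10) = 0
Day 7: max(0, 10 - 10) = 0
Day 8: max(0, 0 - 10) = 0
Day 9: max(0, 3 - 10) = 0
Total ADD = 0

0


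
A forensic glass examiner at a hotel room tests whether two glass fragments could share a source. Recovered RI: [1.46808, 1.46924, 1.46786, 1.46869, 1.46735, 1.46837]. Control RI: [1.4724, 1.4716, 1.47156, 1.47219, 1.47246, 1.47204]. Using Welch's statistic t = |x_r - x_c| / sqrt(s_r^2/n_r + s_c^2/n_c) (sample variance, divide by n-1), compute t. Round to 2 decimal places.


Welch's t-criterion for glass RI comparison:
Recovered mean = sum / n_r = 8.80959 / 6 = 1.468265
Control mean = sum / n_c = 8.83225 / 6 = 1.4720417
Recovered sample variance s_r^2 = 4.3555e-07
Control sample variance s_c^2 = 1.50497e-07
Welch SE (unpooled) = sqrt(s_r^2/n_r + s_c^2/n_c) = sqrt(7.25917e-08 + 2.50828e-08) = sqrt(9.76745e-08) = 0.000312529
|mean_r - mean_c| = 0.00377667
t = 0.00377667 / 0.000312529 = 12.08

12.08


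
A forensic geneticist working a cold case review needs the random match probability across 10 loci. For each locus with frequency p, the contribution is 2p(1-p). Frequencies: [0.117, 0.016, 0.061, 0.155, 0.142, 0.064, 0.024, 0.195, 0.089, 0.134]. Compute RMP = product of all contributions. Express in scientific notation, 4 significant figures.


Computing RMP for 10 loci:
Locus 1: 2 * 0.117 * 0.883 = 0.206622
Locus 2: 2 * 0.016 * 0.984 = 0.031488
Locus 3: 2 * 0.061 * 0.939 = 0.114558
Locus 4: 2 * 0.155 * 0.845 = 0.26195
Locus 5: 2 * 0.142 * 0.858 = 0.243672
Locus 6: 2 * 0.064 * 0.936 = 0.119808
Locus 7: 2 * 0.024 * 0.976 = 0.046848
Locus 8: 2 * 0.195 * 0.805 = 0.31395
Locus 9: 2 * 0.089 * 0.911 = 0.162158
Locus 10: 2 * 0.134 * 0.866 = 0.232088
RMP = 3.155e-09

3.155e-09


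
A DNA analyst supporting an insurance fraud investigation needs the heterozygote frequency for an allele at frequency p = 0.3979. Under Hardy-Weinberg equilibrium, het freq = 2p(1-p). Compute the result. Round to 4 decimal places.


Hardy-Weinberg heterozygote frequency:
q = 1 - p = 1 - 0.3979 = 0.6021
2pq = 2 * 0.3979 * 0.6021 = 0.4792

0.4792


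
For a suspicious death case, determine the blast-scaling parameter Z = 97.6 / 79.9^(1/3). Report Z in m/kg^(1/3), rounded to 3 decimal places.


Scaled distance calculation:
W^(1/3) = 79.9^(1/3) = 4.307073
Z = R / W^(1/3) = 97.6 / 4.307073
Z = 22.660 m/kg^(1/3)

22.660


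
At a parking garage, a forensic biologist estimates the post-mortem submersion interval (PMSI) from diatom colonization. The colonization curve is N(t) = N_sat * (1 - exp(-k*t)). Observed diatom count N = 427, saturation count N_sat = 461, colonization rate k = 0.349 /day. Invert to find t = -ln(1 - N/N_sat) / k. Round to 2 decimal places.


PMSI from diatom colonization curve:
N / N_sat = 427 / 461 = 0.926247
1 - N/N_sat = 0.073753
ln(1 - N/N_sat) = -2.607034
t = -ln(1 - N/N_sat) / k = -(-2.607034) / 0.349 = 7.47 days

7.47


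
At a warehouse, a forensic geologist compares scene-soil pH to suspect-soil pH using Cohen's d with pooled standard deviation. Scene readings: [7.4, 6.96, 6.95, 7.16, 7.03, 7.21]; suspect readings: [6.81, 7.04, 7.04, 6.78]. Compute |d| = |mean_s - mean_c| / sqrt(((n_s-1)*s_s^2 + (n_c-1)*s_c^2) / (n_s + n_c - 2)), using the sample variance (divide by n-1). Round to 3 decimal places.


Pooled-variance Cohen's d for soil pH comparison:
Scene mean = 42.71 / 6 = 7.118333
Suspect mean = 27.67 / 4 = 6.9175
Scene sample variance s_s^2 = 0.030137
Suspect sample variance s_c^2 = 0.020158
Pooled variance = ((n_s-1)*s_s^2 + (n_c-1)*s_c^2) / (n_s + n_c - 2) = 0.026395
Pooled SD = sqrt(0.026395) = 0.162465
Mean difference = 0.200833
|d| = |0.200833| / 0.162465 = 1.236

1.236


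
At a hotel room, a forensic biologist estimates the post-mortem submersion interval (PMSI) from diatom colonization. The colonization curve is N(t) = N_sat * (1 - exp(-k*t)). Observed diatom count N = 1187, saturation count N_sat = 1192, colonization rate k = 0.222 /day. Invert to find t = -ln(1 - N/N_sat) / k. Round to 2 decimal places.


PMSI from diatom colonization curve:
N / N_sat = 1187 / 1192 = 0.995805
1 - N/N_sat = 0.004195
ln(1 - N/N_sat) = -5.473862
t = -ln(1 - N/N_sat) / k = -(-5.473862) / 0.222 = 24.66 days

24.66


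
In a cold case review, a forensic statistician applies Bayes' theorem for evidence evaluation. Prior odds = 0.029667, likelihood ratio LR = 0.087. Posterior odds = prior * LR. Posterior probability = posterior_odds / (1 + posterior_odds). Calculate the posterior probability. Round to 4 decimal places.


Bayesian evidence evaluation:
Posterior odds = prior_odds * LR = 0.029667 * 0.087 = 0.002581029
Posterior probability = posterior_odds / (1 + posterior_odds)
= 0.002581029 / (1 + 0.002581029)
= 0.002581029 / 1.002581029
= 0.0026

0.0026


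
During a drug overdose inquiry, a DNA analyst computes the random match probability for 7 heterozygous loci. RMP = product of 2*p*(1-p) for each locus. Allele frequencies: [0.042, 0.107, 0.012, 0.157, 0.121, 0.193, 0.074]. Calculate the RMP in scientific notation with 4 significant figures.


Computing RMP for 7 loci:
Locus 1: 2 * 0.042 * 0.958 = 0.080472
Locus 2: 2 * 0.107 * 0.893 = 0.191102
Locus 3: 2 * 0.012 * 0.988 = 0.023712
Locus 4: 2 * 0.157 * 0.843 = 0.264702
Locus 5: 2 * 0.121 * 0.879 = 0.212718
Locus 6: 2 * 0.193 * 0.807 = 0.311502
Locus 7: 2 * 0.074 * 0.926 = 0.137048
RMP = 8.765e-07

8.765e-07


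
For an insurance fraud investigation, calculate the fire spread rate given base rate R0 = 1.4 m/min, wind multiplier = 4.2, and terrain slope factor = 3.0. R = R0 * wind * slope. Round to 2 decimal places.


Fire spread rate calculation:
R = R0 * wind_factor * slope_factor
= 1.4 * 4.2 * 3.0
= 5.88 * 3.0
= 17.64 m/min

17.64


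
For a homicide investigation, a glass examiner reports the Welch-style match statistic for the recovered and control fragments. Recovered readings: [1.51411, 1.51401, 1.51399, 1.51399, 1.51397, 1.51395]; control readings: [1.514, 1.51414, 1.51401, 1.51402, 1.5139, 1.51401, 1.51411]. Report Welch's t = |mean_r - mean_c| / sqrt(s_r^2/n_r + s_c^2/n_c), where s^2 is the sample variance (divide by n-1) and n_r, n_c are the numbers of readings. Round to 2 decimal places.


Welch's t-criterion for glass RI comparison:
Recovered mean = sum / n_r = 9.08402 / 6 = 1.5140033
Control mean = sum / n_c = 10.59819 / 7 = 1.5140271
Recovered sample variance s_r^2 = 3.14667e-09
Control sample variance s_c^2 = 6.19048e-09
Welch SE (unpooled) = sqrt(s_r^2/n_r + s_c^2/n_c) = sqrt(5.24444e-10 + 8.84354e-10) = sqrt(1.4088e-09) = 3.7534e-05
|mean_r - mean_c| = 2.38095e-05
t = 2.38095e-05 / 3.7534e-05 = 0.63

0.63


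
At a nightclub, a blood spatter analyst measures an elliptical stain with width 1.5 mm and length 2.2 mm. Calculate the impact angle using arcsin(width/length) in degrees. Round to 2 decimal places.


Blood spatter impact angle calculation:
width / length = 1.5 / 2.2 = 0.681818
angle = arcsin(0.681818)
angle = 42.99 degrees

42.99


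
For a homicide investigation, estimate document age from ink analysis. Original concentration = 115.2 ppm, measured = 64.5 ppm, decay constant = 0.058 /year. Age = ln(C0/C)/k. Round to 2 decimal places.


Document age estimation:
C0/C = 115.2 / 64.5 = 1.786047
ln(C0/C) = 0.580005
t = 0.580005 / 0.058 = 10.00 years

10.00


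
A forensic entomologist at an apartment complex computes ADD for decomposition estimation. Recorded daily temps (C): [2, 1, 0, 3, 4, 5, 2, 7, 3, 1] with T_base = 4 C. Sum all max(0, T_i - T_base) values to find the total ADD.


Computing ADD day by day:
Day 1: max(0, 2 - 4) = 0
Day 2: max(0, 1 - 4) = 0
Day 3: max(0, 0 - 4) = 0
Day 4: max(0, 3 - 4) = 0
Day 5: max(0, 4 - 4) = 0
Day 6: max(0, 5 - 4) = 1
Day 7: max(0, 2 - 4) = 0
Day 8: max(0, 7 - 4) = 3
Day 9: max(0, 3 - 4) = 0
Day 10: max(0, 1 - 4) = 0
Total ADD = 4

4


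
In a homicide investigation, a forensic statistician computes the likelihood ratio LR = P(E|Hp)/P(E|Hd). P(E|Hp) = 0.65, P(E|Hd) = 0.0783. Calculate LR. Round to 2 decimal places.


Likelihood ratio calculation:
LR = P(E|Hp) / P(E|Hd)
LR = 0.65 / 0.0783
LR = 8.30

8.30


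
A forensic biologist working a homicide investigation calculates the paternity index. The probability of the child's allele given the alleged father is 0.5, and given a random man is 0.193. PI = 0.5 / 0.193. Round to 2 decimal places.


Paternity Index calculation:
PI = P(allele|father) / P(allele|random)
PI = 0.5 / 0.193
PI = 2.59

2.59


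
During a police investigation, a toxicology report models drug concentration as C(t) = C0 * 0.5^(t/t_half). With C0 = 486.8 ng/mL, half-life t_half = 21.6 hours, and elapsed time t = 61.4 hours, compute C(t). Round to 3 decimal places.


Drug concentration decay:
Number of half-lives = t / t_half = 61.4 / 21.6 = 2.842593
Decay factor = 0.5^2.842593 = 0.1394101
C(t) = 486.8 * 0.1394101 = 67.865 ng/mL

67.865


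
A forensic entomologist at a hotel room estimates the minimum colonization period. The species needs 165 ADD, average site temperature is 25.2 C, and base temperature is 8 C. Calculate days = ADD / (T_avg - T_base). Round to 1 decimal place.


Insect development time:
Effective temperature = avg_temp - T_base = 25.2 - 8 = 17.2 C
Days = ADD / effective_temp = 165 / 17.2 = 9.6 days

9.6


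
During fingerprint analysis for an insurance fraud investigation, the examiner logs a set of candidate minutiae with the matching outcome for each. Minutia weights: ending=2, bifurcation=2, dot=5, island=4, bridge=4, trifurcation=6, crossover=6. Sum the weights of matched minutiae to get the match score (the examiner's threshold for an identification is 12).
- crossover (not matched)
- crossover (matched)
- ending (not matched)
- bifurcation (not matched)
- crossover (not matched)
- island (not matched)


Weighted minutiae match score:
  crossover: not matched, +0
  crossover: matched, +6 (running total 6)
  ending: not matched, +0
  bifurcation: not matched, +0
  crossover: not matched, +0
  island: not matched, +0
Total score = 6
Threshold = 12; verdict = inconclusive

6


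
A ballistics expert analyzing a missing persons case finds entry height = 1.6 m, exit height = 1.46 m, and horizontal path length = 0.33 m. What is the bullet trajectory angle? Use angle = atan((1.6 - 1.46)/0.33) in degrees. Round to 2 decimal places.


Bullet trajectory angle:
Height difference = 1.6 - 1.46 = 0.14 m
angle = atan(0.14 / 0.33)
angle = atan(0.424242)
angle = 22.99 degrees

22.99


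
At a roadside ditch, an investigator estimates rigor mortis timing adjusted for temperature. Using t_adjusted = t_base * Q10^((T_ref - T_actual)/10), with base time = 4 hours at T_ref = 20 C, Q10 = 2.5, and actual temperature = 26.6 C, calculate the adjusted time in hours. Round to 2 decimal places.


Rigor mortis time adjustment:
Exponent = (T_ref - T_actual) / 10 = (20 - 26.6) / 10 = -0.66
Q10 factor = 2.5^-0.66 = 0.54621
t_adjusted = 4 * 0.54621 = 2.18 hours

2.18


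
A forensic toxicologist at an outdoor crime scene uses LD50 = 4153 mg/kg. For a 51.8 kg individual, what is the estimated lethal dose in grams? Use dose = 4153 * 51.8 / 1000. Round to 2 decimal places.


Lethal dose calculation:
Lethal dose = LD50 * body_weight / 1000
= 4153 * 51.8 / 1000
= 215125.4 / 1000
= 215.13 g

215.13


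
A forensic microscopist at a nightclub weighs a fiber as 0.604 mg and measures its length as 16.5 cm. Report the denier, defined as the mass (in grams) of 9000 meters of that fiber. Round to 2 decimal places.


Denier calculation:
Mass in grams = 0.604 mg / 1000 = 0.000604 g
Length in meters = 16.5 cm / 100 = 0.165 m
Linear density = mass / length = 0.000604 / 0.165 = 0.00366061 g/m
Denier = (g/m) * 9000 = 0.00366061 * 9000 = 32.95

32.95


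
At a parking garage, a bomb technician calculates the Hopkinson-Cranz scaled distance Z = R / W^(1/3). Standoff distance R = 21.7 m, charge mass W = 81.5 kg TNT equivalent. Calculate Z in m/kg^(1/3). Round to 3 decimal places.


Scaled distance calculation:
W^(1/3) = 81.5^(1/3) = 4.335633
Z = R / W^(1/3) = 21.7 / 4.335633
Z = 5.005 m/kg^(1/3)

5.005


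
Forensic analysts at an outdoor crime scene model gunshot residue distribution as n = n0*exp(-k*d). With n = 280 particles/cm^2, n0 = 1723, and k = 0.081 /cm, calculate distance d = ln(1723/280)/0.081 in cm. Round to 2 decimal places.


GSR distance calculation:
n0/n = 1723 / 280 = 6.153571
ln(n0/n) = 1.817033
d = 1.817033 / 0.081 = 22.43 cm

22.43


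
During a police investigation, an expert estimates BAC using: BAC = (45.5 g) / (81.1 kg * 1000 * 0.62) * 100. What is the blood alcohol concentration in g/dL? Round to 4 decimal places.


Applying the Widmark formula:
BAC = (dose_g / (body_wt * 1000 * r)) * 100
Denominator = 81.1 * 1000 * 0.62 = 50282
BAC = (45.5 / 50282) * 100
BAC = 0.0905 g/dL

0.0905


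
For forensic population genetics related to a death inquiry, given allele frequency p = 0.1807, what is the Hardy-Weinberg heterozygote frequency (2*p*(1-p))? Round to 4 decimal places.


Hardy-Weinberg heterozygote frequency:
q = 1 - p = 1 - 0.1807 = 0.8193
2pq = 2 * 0.1807 * 0.8193 = 0.2961

0.2961


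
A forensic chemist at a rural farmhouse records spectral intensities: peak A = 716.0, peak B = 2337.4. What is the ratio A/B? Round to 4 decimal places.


Spectral peak ratio:
Peak A = 716.0 counts
Peak B = 2337.4 counts
Ratio = 716.0 / 2337.4 = 0.3063

0.3063
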